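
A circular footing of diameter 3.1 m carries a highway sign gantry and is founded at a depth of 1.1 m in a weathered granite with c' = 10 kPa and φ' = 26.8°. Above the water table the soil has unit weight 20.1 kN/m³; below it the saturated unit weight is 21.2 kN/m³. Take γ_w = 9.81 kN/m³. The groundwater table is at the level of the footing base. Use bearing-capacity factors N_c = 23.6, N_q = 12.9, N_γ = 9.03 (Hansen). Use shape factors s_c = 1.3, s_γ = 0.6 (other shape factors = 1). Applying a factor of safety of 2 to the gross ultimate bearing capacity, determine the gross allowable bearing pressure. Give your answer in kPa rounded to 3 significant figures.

q_all ≈ 344 kPa

Overburden at base level: q = 20.1 × 1.1 = 22.11 kPa.
Below the base the soil is submerged, so the ½γBN_γ term uses γ' = 21.2 − 9.81 = 11.39 kN/m³.
Cohesion term c·N_c·s_c = 10 × 23.6 × 1.3 = 306.8 kPa; surcharge term q·N_q = 22.11 × 12.9 = 285.22 kPa; self-weight term 0.5·γ·B·N_γ·s_γ = 0.5 × 11.39 × 3.1 × 9.03 × 0.6 = 95.652 kPa.
q_ult = 306.8 + 285.22 + 95.652 = 687.67 kPa.
q_all = q_ult / FS = 687.67 / 2 = 343.84 kPa.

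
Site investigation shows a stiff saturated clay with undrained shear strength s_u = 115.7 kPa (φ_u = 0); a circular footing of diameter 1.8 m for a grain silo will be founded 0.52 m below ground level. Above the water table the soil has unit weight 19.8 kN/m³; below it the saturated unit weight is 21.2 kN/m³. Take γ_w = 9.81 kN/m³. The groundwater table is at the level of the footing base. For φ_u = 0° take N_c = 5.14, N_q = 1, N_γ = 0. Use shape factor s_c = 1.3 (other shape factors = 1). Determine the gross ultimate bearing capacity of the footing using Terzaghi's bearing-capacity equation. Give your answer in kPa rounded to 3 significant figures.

q_ult ≈ 783 kPa

Effective surcharge at the founding depth q = γ·D_f = 19.8 × 0.52 = 10.296 kPa.
q_ult = c·N_c·s_c + q·N_q
     = 115.7 × 5.14 × 1.3 + 10.296 × 1
     = 773.11 + 10.296 = 783.4 kPa.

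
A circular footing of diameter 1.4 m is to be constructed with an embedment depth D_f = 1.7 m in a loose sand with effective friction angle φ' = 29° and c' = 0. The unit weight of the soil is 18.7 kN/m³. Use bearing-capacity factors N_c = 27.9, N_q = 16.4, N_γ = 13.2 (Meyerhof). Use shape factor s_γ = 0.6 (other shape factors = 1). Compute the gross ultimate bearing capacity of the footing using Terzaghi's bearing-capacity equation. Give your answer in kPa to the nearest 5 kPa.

q_ult ≈ 625 kPa

Effective surcharge at the founding depth q = γ·D_f = 18.7 × 1.7 = 31.79 kPa.
q_ult = q·N_q + 0.5·γ·B·N_γ·s_γ
     = 31.79 × 16.4 + 0.5 × 18.7 × 1.4 × 13.2 × 0.6
     = 521.36 + 103.67 = 625.03 kPa.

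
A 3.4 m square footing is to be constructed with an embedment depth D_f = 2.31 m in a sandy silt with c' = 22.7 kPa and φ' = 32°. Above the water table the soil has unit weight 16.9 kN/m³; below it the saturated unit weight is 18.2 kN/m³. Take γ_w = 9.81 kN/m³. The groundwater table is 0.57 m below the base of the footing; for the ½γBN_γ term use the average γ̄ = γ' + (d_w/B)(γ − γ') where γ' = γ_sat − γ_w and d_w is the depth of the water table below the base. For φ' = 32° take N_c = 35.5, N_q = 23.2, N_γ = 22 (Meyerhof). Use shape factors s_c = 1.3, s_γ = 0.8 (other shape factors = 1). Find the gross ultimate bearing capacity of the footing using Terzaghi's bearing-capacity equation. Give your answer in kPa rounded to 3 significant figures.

q_ult ≈ 2250 kPa

q = γ·D_f = 16.9 × 2.31 = 39.039 kPa.
γ' = 8.39 kN/m³; averaging over the depth B below the base, γ̄ = γ' + (d_w/B)(γ − γ') = 9.8167 kN/m³.
c·N_c·s_c = 22.7 × 35.5 × 1.3 = 1047.6 kPa
q·N_q = 39.039 × 23.2 = 905.7 kPa
0.5·γ·B·N_γ·s_γ = 0.5 × 9.8167 × 3.4 × 22 × 0.8 = 293.71 kPa
q_ult = 1047.6 + 905.7 + 293.71 = 2247 kPa.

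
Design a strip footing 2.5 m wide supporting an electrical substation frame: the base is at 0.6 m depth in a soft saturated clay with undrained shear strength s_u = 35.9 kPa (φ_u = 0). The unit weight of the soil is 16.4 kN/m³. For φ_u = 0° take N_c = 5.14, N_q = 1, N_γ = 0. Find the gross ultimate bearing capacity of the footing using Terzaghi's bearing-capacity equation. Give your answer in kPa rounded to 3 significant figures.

q_ult ≈ 194 kPa

q = γ·D_f = 16.4 × 0.6 = 9.84 kPa.
c·N_c = 35.9 × 5.14 = 184.53 kPa
q·N_q = 9.84 × 1 = 9.84 kPa
q_ult = 184.53 + 9.84 = 194.37 kPa.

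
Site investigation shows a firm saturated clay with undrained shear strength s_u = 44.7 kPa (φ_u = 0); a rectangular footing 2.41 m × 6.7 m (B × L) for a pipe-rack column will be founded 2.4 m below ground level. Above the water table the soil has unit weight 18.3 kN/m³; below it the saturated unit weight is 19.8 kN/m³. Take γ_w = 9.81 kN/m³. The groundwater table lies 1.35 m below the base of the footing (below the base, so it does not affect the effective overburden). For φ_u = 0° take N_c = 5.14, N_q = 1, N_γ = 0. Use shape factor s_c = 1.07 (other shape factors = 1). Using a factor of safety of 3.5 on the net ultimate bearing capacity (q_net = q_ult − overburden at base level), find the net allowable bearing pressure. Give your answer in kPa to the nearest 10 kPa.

q = γ·D_f = 18.3 × 2.4 = 43.92 kPa.
c·N_c·s_c = 44.7 × 5.14 × 1.07 = 245.84 kPa
q·N_q = 43.92 × 1 = 43.92 kPa
q_ult = 245.84 + 43.92 = 289.76 kPa.
q_net = 289.76 − 43.92 = 245.84 kPa.
q_all(net) = 245.84 / 3.5 = 70.24 kPa.

q_all(net) ≈ 70 kPa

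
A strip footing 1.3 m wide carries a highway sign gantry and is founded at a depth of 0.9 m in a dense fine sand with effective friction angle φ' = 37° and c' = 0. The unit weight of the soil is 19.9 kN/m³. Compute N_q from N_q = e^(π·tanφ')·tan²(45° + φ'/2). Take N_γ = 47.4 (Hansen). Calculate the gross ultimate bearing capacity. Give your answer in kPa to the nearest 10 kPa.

q_ult ≈ 1380 kPa

tan37° = 0.7536, so N_q = e^(π×0.7536)·tan²(63.5°) = 10.669 × 4.023 = 42.92.
Overburden at base level: q = 19.9 × 0.9 = 17.91 kPa.
Surcharge term q·N_q = 17.91 × 42.92 = 768.7 kPa; self-weight term 0.5·γ·B·N_γ = 0.5 × 19.9 × 1.3 × 47.4 = 613.12 kPa.
q_ult = 768.7 + 613.12 = 1381.8 kPa.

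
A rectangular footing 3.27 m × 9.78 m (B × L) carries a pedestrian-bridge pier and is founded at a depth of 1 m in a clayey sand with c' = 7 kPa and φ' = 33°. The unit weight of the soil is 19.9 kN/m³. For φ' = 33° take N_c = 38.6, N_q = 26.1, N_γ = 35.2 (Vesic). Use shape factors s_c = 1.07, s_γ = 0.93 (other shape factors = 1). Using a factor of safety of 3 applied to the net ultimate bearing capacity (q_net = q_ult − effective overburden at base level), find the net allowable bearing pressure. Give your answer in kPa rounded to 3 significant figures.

q_all(net) ≈ 618 kPa

q = γ·D_f = 19.9 × 1 = 19.9 kPa.
c·N_c·s_c = 7 × 38.6 × 1.07 = 289.11 kPa
q·N_q = 19.9 × 26.1 = 519.39 kPa
0.5·γ·B·N_γ·s_γ = 0.5 × 19.9 × 3.27 × 35.2 × 0.93 = 1065.1 kPa
q_ult = 289.11 + 519.39 + 1065.1 = 1873.6 kPa.
Net ultimate: q_net = 1873.6 − 19.9 = 1853.7 kPa.
q_all(net) = 1853.7 / 3 = 617.91 kPa.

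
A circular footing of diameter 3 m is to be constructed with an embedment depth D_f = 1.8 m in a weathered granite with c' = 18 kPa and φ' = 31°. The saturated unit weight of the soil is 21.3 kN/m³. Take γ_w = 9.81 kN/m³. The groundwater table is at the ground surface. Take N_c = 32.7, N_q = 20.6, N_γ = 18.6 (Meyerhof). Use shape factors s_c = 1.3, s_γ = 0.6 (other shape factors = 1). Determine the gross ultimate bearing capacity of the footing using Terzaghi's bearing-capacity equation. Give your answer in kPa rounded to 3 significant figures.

With the water table at the surface the whole profile is submerged: γ' = 21.3 − 9.81 = 11.49 kN/m³, so q = γ'·D_f = 20.682 kPa; the same γ' applies in the ½γBN_γ term.
q_ult = c·N_c·s_c + q·N_q + 0.5·γ·B·N_γ·s_γ
     = 18 × 32.7 × 1.3 + 20.682 × 20.6 + 0.5 × 11.49 × 3 × 18.6 × 0.6
     = 765.18 + 426.05 + 192.34 = 1383.6 kPa.

q_ult ≈ 1380 kPa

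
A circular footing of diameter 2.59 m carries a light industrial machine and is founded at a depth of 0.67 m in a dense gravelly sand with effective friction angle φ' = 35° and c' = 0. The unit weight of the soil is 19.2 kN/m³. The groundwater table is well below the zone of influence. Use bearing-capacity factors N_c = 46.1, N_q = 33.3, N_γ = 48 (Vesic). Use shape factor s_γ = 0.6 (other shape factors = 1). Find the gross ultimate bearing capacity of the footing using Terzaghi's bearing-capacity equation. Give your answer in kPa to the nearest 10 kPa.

Overburden at base level: q = 19.2 × 0.67 = 12.864 kPa.
Surcharge term q·N_q = 12.864 × 33.3 = 428.37 kPa; self-weight term 0.5·γ·B·N_γ·s_γ = 0.5 × 19.2 × 2.59 × 48 × 0.6 = 716.08 kPa.
q_ult = 428.37 + 716.08 = 1144.5 kPa.

q_ult ≈ 1140 kPa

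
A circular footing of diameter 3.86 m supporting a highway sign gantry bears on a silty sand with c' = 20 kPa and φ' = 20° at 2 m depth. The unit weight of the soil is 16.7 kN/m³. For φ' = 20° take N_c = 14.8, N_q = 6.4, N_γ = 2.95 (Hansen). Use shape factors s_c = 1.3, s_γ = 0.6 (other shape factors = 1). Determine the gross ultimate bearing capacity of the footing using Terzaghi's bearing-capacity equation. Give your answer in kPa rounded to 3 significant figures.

q_ult ≈ 656 kPa

Overburden at base level: q = 16.7 × 2 = 33.4 kPa.
Cohesion term c·N_c·s_c = 20 × 14.8 × 1.3 = 384.8 kPa; surcharge term q·N_q = 33.4 × 6.4 = 213.76 kPa; self-weight term 0.5·γ·B·N_γ·s_γ = 0.5 × 16.7 × 3.86 × 2.95 × 0.6 = 57.049 kPa.
q_ult = 384.8 + 213.76 + 57.049 = 655.61 kPa.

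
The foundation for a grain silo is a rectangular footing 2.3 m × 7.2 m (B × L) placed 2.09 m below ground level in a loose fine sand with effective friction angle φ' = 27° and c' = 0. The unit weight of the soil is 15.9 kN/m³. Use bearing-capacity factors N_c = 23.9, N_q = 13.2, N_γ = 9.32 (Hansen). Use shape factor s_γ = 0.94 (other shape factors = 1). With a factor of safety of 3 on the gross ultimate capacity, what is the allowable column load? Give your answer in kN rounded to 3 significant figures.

Effective surcharge at the founding depth q = γ·D_f = 15.9 × 2.09 = 33.231 kPa.
q_ult = q·N_q + 0.5·γ·B·N_γ·s_γ
     = 33.231 × 13.2 + 0.5 × 15.9 × 2.3 × 9.32 × 0.94
     = 438.65 + 160.19 = 598.84 kPa.
Gross allowable pressure q_all = 598.84 / 3 = 199.61 kPa.
Footing area = 16.56 m², so allowable column load = 199.61 × 16.56 = 3305.6 kN.

P_all ≈ 3310 kN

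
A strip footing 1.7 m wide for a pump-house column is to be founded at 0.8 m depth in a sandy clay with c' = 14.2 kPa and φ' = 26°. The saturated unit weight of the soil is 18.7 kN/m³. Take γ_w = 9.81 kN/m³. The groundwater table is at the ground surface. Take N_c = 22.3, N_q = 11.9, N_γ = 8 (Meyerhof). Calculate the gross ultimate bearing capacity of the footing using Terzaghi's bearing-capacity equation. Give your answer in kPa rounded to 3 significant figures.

With the water table at the surface the whole profile is submerged: γ' = 18.7 − 9.81 = 8.89 kN/m³, so q = γ'·D_f = 7.112 kPa; the same γ' applies in the ½γBN_γ term.
q_ult = c·N_c + q·N_q + 0.5·γ·B·N_γ
     = 14.2 × 22.3 + 7.112 × 11.9 + 0.5 × 8.89 × 1.7 × 8
     = 316.66 + 84.633 + 60.452 = 461.74 kPa.

q_ult ≈ 462 kPa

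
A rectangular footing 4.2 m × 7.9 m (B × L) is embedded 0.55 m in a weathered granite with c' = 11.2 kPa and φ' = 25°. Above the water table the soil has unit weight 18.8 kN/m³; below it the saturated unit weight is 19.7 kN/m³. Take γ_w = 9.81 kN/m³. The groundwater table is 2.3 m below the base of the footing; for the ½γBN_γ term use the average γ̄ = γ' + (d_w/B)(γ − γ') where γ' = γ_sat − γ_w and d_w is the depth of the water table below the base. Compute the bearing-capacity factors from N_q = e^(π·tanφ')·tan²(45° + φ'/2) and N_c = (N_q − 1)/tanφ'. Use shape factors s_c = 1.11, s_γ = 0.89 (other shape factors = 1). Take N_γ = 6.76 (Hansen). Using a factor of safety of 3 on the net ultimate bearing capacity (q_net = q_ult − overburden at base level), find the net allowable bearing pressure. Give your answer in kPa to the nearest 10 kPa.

q_all(net) ≈ 180 kPa

N_q = e^(π·tan25°)·tan²(57.5°) = 10.66; N_c = (N_q − 1)/tanφ' = 20.72.
Effective surcharge at the founding depth q = γ·D_f = 18.8 × 0.55 = 10.34 kPa.
With d_w = 2.3 m < B, γ̄ = 9.89 + (2.3/4.2) × (18.8 − 9.89) = 14.769 kN/m³.
q_ult = c·N_c·s_c + q·N_q + 0.5·γ·B·N_γ·s_γ
     = 11.2 × 20.721 × 1.11 + 10.34 × 10.662 + 0.5 × 14.769 × 4.2 × 6.76 × 0.89
     = 257.6 + 110.25 + 186.6 = 554.45 kPa.
q_net = 554.45 − 10.34 = 544.11 kPa.
q_all(net) = 544.11 / 3 = 181.37 kPa.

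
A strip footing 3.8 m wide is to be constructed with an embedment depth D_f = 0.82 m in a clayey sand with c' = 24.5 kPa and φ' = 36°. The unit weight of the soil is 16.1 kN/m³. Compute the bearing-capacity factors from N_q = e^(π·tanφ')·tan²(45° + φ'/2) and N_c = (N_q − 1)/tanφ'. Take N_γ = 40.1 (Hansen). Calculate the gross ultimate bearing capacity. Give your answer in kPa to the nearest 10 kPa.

tan36° = 0.7265, so N_q = e^(π×0.7265)·tan²(63°) = 9.801 × 3.852 = 37.75.
N_c = (37.75 − 1)/tan36° = 50.59.
q = γ·D_f = 16.1 × 0.82 = 13.202 kPa.
c·N_c = 24.5 × 50.585 = 1239.3 kPa
q·N_q = 13.202 × 37.752 = 498.41 kPa
0.5·γ·B·N_γ = 0.5 × 16.1 × 3.8 × 40.1 = 1226.7 kPa
q_ult = 1239.3 + 498.41 + 1226.7 = 2964.4 kPa.

q_ult ≈ 2960 kPa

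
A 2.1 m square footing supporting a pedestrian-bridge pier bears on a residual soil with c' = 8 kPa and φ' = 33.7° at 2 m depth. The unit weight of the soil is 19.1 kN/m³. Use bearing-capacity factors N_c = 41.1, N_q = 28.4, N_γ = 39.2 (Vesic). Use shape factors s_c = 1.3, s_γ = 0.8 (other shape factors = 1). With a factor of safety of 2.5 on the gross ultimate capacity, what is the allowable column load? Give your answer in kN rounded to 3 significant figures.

P_all ≈ 3780 kN

Effective surcharge at the founding depth q = γ·D_f = 19.1 × 2 = 38.2 kPa.
q_ult = c·N_c·s_c + q·N_q + 0.5·γ·B·N_γ·s_γ
     = 8 × 41.1 × 1.3 + 38.2 × 28.4 + 0.5 × 19.1 × 2.1 × 39.2 × 0.8
     = 427.44 + 1084.9 + 628.92 = 2141.2 kPa.
Gross allowable pressure q_all = 2141.2 / 2.5 = 856.5 kPa.
Footing area = 4.41 m², so allowable column load = 856.5 × 4.41 = 3777.2 kN.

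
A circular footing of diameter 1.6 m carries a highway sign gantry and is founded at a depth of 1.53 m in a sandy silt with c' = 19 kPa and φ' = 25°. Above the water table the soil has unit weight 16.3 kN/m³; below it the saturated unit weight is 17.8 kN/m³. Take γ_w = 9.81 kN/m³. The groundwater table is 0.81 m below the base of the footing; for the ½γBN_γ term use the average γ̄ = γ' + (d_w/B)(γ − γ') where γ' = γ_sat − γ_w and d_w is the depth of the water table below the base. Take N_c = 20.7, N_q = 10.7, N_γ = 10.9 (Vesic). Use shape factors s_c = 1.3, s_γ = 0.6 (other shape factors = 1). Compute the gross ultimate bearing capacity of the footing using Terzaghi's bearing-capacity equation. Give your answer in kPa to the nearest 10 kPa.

q_ult ≈ 840 kPa

q = γ·D_f = 16.3 × 1.53 = 24.939 kPa.
γ' = 7.99 kN/m³; averaging over the depth B below the base, γ̄ = γ' + (d_w/B)(γ − γ') = 12.197 kN/m³.
c·N_c·s_c = 19 × 20.7 × 1.3 = 511.29 kPa
q·N_q = 24.939 × 10.7 = 266.85 kPa
0.5·γ·B·N_γ·s_γ = 0.5 × 12.197 × 1.6 × 10.9 × 0.6 = 63.814 kPa
q_ult = 511.29 + 266.85 + 63.814 = 841.95 kPa.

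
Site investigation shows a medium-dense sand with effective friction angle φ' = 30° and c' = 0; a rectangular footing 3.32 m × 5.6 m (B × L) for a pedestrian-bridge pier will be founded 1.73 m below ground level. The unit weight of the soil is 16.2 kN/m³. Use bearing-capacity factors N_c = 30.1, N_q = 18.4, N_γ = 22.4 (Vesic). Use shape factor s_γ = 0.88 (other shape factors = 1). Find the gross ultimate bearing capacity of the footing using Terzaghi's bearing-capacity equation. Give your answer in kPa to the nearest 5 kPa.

q_ult ≈ 1045 kPa

Overburden at base level: q = 16.2 × 1.73 = 28.026 kPa.
Surcharge term q·N_q = 28.026 × 18.4 = 515.68 kPa; self-weight term 0.5·γ·B·N_γ·s_γ = 0.5 × 16.2 × 3.32 × 22.4 × 0.88 = 530.1 kPa.
q_ult = 515.68 + 530.1 = 1045.8 kPa.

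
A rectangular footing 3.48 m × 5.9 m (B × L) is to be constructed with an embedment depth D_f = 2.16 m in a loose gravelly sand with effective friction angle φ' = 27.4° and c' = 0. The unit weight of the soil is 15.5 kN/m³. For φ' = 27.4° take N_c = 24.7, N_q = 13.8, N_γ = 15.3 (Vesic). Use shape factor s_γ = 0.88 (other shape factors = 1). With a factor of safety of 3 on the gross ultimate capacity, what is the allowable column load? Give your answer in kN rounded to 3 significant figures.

Effective surcharge at the founding depth q = γ·D_f = 15.5 × 2.16 = 33.48 kPa.
q_ult = q·N_q + 0.5·γ·B·N_γ·s_γ
     = 33.48 × 13.8 + 0.5 × 15.5 × 3.48 × 15.3 × 0.88
     = 462.02 + 363.12 = 825.15 kPa.
Gross allowable pressure q_all = 825.15 / 3 = 275.05 kPa.
Footing area = 20.532 m², so allowable column load = 275.05 × 20.532 = 5647.3 kN.

P_all ≈ 5650 kN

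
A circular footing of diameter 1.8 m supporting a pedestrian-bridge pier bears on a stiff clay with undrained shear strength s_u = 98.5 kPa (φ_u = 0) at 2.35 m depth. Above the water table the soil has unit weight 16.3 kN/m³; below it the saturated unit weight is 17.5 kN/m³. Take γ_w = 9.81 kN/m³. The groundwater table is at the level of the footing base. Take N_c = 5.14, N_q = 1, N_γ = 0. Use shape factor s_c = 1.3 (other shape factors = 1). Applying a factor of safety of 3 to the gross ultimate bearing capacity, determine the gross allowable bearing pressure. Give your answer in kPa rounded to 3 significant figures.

q_all ≈ 232 kPa

Effective surcharge at the founding depth q = γ·D_f = 16.3 × 2.35 = 38.305 kPa.
q_ult = c·N_c·s_c + q·N_q
     = 98.5 × 5.14 × 1.3 + 38.305 × 1
     = 658.18 + 38.305 = 696.48 kPa.
q_all = q_ult / FS = 696.48 / 3 = 232.16 kPa.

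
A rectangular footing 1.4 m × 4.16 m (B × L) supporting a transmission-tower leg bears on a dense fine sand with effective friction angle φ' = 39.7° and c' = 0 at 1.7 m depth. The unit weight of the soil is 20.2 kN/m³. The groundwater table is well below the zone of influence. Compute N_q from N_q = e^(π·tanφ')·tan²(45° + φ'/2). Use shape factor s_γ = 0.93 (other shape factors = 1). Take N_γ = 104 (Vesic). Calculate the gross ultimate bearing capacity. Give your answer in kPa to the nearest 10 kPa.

q_ult ≈ 3480 kPa

tan39.7° = 0.8302, so N_q = e^(π×0.8302)·tan²(64.85°) = 13.575 × 4.537 = 61.58.
q = γ·D_f = 20.2 × 1.7 = 34.34 kPa.
q·N_q = 34.34 × 61.583 = 2114.7 kPa
0.5·γ·B·N_γ·s_γ = 0.5 × 20.2 × 1.4 × 104 × 0.93 = 1367.6 kPa
q_ult = 2114.7 + 1367.6 = 3482.4 kPa.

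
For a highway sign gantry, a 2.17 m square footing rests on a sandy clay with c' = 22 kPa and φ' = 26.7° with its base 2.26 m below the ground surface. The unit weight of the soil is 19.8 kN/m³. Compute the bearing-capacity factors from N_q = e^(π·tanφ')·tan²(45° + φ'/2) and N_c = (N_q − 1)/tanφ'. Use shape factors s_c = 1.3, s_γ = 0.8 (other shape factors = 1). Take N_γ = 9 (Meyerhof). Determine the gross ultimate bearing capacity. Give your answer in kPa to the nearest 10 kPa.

q_ult ≈ 1400 kPa

tan26.7° = 0.5029, so N_q = e^(π×0.5029)·tan²(58.35°) = 4.855 × 2.632 = 12.78.
N_c = (12.78 − 1)/tan26.7° = 23.42.
Effective surcharge at the founding depth q = γ·D_f = 19.8 × 2.26 = 44.748 kPa.
q_ult = c·N_c·s_c + q·N_q + 0.5·γ·B·N_γ·s_γ
     = 22 × 23.419 × 1.3 + 44.748 × 12.778 + 0.5 × 19.8 × 2.17 × 9 × 0.8
     = 669.77 + 571.8 + 154.68 = 1396.3 kPa.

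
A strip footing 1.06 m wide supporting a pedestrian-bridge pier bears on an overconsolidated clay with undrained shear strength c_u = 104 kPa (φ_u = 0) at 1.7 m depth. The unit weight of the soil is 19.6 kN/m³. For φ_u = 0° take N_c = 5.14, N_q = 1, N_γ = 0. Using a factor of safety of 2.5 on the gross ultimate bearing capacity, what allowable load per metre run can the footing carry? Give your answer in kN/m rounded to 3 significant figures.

Effective surcharge at the founding depth q = γ·D_f = 19.6 × 1.7 = 33.32 kPa.
q_ult = c·N_c + q·N_q
     = 104 × 5.14 + 33.32 × 1
     = 534.56 + 33.32 = 567.88 kPa.
Gross allowable pressure q_all = 567.88 / 2.5 = 227.15 kPa.
Allowable wall load = q_all × B = 227.15 × 1.06 = 240.78 kN per metre run.

≈ 241 kN/m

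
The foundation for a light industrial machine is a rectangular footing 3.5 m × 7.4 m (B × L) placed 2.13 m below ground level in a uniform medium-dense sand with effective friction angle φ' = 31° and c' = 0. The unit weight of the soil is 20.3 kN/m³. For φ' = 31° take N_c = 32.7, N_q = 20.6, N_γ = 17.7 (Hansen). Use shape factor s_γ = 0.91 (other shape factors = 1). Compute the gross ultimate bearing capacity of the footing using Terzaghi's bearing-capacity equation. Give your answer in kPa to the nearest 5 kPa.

Overburden at base level: q = 20.3 × 2.13 = 43.239 kPa.
Surcharge term q·N_q = 43.239 × 20.6 = 890.72 kPa; self-weight term 0.5·γ·B·N_γ·s_γ = 0.5 × 20.3 × 3.5 × 17.7 × 0.91 = 572.2 kPa.
q_ult = 890.72 + 572.2 = 1462.9 kPa.

q_ult ≈ 1465 kPa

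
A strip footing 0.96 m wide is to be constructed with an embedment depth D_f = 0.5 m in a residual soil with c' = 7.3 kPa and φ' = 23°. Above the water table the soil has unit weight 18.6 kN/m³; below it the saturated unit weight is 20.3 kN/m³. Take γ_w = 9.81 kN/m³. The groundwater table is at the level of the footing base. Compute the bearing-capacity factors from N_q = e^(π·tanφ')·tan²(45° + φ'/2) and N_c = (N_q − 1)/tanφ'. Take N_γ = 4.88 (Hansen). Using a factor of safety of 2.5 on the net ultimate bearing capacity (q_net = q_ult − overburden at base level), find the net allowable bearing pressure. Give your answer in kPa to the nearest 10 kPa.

q_all(net) ≈ 90 kPa

N_q = e^(π·tan23°)·tan²(56.5°) = 8.66; N_c = (N_q − 1)/tanφ' = 18.05.
q = γ·D_f = 18.6 × 0.5 = 9.3 kPa.
For the ½γBN_γ term take γ' = 20.3 − 9.81 = 10.49 kN/m³ (soil below base is submerged).
c·N_c = 7.3 × 18.049 = 131.76 kPa
q·N_q = 9.3 × 8.6612 = 80.549 kPa
0.5·γ·B·N_γ = 0.5 × 10.49 × 0.96 × 4.88 = 24.572 kPa
q_ult = 131.76 + 80.549 + 24.572 = 236.88 kPa.
q_net = 236.88 − 9.3 = 227.58 kPa.
q_all(net) = 227.58 / 2.5 = 91.03 kPa.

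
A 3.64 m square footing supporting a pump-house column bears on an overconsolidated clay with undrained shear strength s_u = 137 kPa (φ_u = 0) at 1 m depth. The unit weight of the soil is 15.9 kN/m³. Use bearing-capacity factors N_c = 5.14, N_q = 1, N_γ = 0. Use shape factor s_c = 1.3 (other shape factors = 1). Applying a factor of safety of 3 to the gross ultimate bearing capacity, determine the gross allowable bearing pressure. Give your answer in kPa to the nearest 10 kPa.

Effective surcharge at the founding depth q = γ·D_f = 15.9 × 1 = 15.9 kPa.
q_ult = c·N_c·s_c + q·N_q
     = 137 × 5.14 × 1.3 + 15.9 × 1
     = 915.43 + 15.9 = 931.33 kPa.
q_all = q_ult / FS = 931.33 / 3 = 310.44 kPa.

q_all ≈ 310 kPa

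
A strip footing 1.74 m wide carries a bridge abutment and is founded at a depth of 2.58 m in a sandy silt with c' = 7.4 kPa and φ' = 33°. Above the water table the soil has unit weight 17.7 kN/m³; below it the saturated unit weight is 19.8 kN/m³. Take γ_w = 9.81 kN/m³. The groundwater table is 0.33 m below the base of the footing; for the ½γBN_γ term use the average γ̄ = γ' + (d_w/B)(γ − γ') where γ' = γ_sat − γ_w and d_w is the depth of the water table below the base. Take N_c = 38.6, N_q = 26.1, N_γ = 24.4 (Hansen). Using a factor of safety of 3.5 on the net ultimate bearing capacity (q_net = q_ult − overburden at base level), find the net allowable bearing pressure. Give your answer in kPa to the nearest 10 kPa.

q_all(net) ≈ 480 kPa

Overburden at base level: q = 17.7 × 2.58 = 45.666 kPa.
The water table is 0.33 m below the base (< B = 1.74 m), so the ½γBN_γ term uses γ̄ = γ' + (d_w/B)(γ − γ') = 9.99 + (0.33/1.74)(17.7 − 9.99) = 11.452 kN/m³.
Cohesion term c·N_c = 7.4 × 38.6 = 285.64 kPa; surcharge term q·N_q = 45.666 × 26.1 = 1191.9 kPa; self-weight term 0.5·γ·B·N_γ = 0.5 × 11.452 × 1.74 × 24.4 = 243.11 kPa.
q_ult = 285.64 + 1191.9 + 243.11 = 1720.6 kPa.
q_net = 1720.6 − 45.666 = 1675 kPa.
q_all(net) = 1675 / 3.5 = 478.56 kPa.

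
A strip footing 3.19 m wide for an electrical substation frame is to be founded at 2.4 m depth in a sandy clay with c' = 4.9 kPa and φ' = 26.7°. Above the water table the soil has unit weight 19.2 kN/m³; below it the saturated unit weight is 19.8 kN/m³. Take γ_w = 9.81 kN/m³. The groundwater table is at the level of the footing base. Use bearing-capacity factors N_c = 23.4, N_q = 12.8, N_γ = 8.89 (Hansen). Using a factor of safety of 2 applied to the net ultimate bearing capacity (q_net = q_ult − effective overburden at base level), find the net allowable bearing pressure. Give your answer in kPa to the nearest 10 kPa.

q_all(net) ≈ 400 kPa

Overburden at base level: q = 19.2 × 2.4 = 46.08 kPa.
Below the base the soil is submerged, so the ½γBN_γ term uses γ' = 19.8 − 9.81 = 9.99 kN/m³.
Cohesion term c·N_c = 4.9 × 23.4 = 114.66 kPa; surcharge term q·N_q = 46.08 × 12.8 = 589.82 kPa; self-weight term 0.5·γ·B·N_γ = 0.5 × 9.99 × 3.19 × 8.89 = 141.65 kPa.
q_ult = 114.66 + 589.82 + 141.65 = 846.14 kPa.
Net ultimate: q_net = 846.14 − 46.08 = 800.06 kPa.
q_all(net) = 800.06 / 2 = 400.03 kPa.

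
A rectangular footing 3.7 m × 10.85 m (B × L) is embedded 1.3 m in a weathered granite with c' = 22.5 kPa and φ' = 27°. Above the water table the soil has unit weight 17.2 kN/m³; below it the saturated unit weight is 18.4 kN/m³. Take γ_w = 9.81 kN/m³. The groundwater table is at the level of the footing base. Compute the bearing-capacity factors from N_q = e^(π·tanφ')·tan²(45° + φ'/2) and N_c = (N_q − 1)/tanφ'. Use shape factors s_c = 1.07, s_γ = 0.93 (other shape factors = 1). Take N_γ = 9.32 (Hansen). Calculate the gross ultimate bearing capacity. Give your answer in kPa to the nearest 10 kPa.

tan27° = 0.5095, so N_q = e^(π×0.5095)·tan²(58.5°) = 4.957 × 2.663 = 13.2.
N_c = (13.2 − 1)/tan27° = 23.94.
Effective surcharge at the founding depth q = γ·D_f = 17.2 × 1.3 = 22.36 kPa.
The water table coincides with the base, so in the self-weight term γ → γ' = 8.59 kN/m³.
q_ult = c·N_c·s_c + q·N_q + 0.5·γ·B·N_γ·s_γ
     = 22.5 × 23.942 × 1.07 + 22.36 × 13.199 + 0.5 × 8.59 × 3.7 × 9.32 × 0.93
     = 576.41 + 295.13 + 137.74 = 1009.3 kPa.

q_ult ≈ 1010 kPa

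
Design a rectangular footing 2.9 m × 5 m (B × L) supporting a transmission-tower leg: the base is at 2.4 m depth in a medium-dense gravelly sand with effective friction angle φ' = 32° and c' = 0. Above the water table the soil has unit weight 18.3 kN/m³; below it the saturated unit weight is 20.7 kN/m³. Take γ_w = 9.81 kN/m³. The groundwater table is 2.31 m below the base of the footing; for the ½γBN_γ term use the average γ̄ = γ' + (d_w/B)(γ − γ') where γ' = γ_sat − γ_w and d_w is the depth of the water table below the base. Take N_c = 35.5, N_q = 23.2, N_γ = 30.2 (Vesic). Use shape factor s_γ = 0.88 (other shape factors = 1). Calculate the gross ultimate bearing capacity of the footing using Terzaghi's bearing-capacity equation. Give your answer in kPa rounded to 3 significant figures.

q_ult ≈ 1670 kPa

q = γ·D_f = 18.3 × 2.4 = 43.92 kPa.
γ' = 10.89 kN/m³; averaging over the depth B below the base, γ̄ = γ' + (d_w/B)(γ − γ') = 16.792 kN/m³.
q·N_q = 43.92 × 23.2 = 1018.9 kPa
0.5·γ·B·N_γ·s_γ = 0.5 × 16.792 × 2.9 × 30.2 × 0.88 = 647.1 kPa
q_ult = 1018.9 + 647.1 = 1666 kPa.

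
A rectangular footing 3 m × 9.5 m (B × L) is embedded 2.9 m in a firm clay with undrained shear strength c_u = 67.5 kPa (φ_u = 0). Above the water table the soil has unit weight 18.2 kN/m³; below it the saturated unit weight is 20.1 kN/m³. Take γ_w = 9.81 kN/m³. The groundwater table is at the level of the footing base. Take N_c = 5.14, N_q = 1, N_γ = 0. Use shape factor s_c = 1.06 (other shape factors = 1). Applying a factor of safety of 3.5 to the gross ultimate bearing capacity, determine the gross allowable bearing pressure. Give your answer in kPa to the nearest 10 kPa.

q_all ≈ 120 kPa

Overburden at base level: q = 18.2 × 2.9 = 52.78 kPa.
Cohesion term c·N_c·s_c = 67.5 × 5.14 × 1.06 = 367.77 kPa; surcharge term q·N_q = 52.78 × 1 = 52.78 kPa.
q_ult = 367.77 + 52.78 = 420.55 kPa.
q_all = q_ult / FS = 420.55 / 3.5 = 120.16 kPa.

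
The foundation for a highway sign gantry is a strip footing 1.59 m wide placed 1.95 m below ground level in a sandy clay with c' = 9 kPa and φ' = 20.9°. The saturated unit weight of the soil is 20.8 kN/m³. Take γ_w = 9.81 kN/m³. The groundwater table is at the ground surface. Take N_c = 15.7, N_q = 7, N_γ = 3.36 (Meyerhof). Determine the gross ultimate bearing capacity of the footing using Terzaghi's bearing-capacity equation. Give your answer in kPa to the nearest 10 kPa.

q_ult ≈ 320 kPa

γ' = 20.8 − 9.81 = 10.99 kN/m³ (submerged throughout). q = 10.99 × 1.95 = 21.43 kPa; the same γ' applies in the ½γBN_γ term.
c·N_c = 9 × 15.7 = 141.3 kPa
q·N_q = 21.43 × 7 = 150.01 kPa
0.5·γ·B·N_γ = 0.5 × 10.99 × 1.59 × 3.36 = 29.356 kPa
q_ult = 141.3 + 150.01 + 29.356 = 320.67 kPa.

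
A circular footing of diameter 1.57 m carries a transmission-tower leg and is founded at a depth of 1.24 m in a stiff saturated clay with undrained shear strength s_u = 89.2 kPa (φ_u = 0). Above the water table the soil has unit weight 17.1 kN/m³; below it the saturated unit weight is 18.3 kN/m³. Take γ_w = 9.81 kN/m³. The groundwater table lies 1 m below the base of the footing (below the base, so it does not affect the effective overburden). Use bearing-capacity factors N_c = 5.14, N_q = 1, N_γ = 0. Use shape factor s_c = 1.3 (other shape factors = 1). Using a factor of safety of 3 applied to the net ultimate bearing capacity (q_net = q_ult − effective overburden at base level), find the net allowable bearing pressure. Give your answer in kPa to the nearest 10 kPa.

q_all(net) ≈ 200 kPa

q = γ·D_f = 17.1 × 1.24 = 21.204 kPa.
c·N_c·s_c = 89.2 × 5.14 × 1.3 = 596.03 kPa
q·N_q = 21.204 × 1 = 21.204 kPa
q_ult = 596.03 + 21.204 = 617.24 kPa.
Net ultimate: q_net = 617.24 − 21.204 = 596.03 kPa.
q_all(net) = 596.03 / 3 = 198.68 kPa.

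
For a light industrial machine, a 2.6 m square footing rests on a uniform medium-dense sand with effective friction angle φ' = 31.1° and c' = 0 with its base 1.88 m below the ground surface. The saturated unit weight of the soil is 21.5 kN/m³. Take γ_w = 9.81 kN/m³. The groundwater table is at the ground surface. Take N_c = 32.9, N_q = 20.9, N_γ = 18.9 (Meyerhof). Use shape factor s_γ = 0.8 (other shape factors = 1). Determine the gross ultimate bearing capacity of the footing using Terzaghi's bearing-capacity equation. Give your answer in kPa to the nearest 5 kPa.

q_ult ≈ 690 kPa

With the water table at the surface the whole profile is submerged: γ' = 21.5 − 9.81 = 11.69 kN/m³, so q = γ'·D_f = 21.977 kPa; the same γ' applies in the ½γBN_γ term.
q_ult = q·N_q + 0.5·γ·B·N_γ·s_γ
     = 21.977 × 20.9 + 0.5 × 11.69 × 2.6 × 18.9 × 0.8
     = 459.32 + 229.78 = 689.1 kPa.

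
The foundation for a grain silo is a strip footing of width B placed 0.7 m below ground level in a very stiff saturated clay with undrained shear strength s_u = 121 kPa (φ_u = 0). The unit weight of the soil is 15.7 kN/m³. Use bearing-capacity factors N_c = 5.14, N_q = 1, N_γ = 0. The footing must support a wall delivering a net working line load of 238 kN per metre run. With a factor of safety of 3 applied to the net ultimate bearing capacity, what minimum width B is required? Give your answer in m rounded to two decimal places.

q = γ·D_f = 15.7 × 0.7 = 10.99 kPa.
c·N_c = 121 × 5.14 = 621.94 kPa
q·N_q = 10.99 × 1 = 10.99 kPa
q_ult = 621.94 + 10.99 = 632.93 kPa.
For φ = 0 the ½γBN_γ term vanishes, so q_ult is independent of B. q_net = 632.93 − 10.99 = 621.94 kPa; q_all(net) = 621.94/3 = 207.31 kPa.
Required width B = w / q_all(net) = 238 / 207.31 = 1.148 m.

B = 1.15 m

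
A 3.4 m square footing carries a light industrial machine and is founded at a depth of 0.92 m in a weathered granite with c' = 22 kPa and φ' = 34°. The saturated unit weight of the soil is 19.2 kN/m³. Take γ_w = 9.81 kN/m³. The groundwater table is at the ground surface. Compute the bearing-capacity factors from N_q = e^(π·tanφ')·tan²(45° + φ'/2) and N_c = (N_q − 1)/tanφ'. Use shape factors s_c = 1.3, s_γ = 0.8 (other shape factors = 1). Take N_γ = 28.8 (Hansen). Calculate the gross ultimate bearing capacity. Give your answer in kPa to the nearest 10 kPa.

tan34° = 0.6745, so N_q = e^(π×0.6745)·tan²(62°) = 8.323 × 3.537 = 29.44.
N_c = (29.44 − 1)/tan34° = 42.16.
γ' = 19.2 − 9.81 = 9.39 kN/m³ (submerged throughout). q = 9.39 × 0.92 = 8.6388 kPa; the same γ' applies in the ½γBN_γ term.
c·N_c·s_c = 22 × 42.164 × 1.3 = 1205.9 kPa
q·N_q = 8.6388 × 29.44 = 254.32 kPa
0.5·γ·B·N_γ·s_γ = 0.5 × 9.39 × 3.4 × 28.8 × 0.8 = 367.79 kPa
q_ult = 1205.9 + 254.32 + 367.79 = 1828 kPa.

q_ult ≈ 1830 kPa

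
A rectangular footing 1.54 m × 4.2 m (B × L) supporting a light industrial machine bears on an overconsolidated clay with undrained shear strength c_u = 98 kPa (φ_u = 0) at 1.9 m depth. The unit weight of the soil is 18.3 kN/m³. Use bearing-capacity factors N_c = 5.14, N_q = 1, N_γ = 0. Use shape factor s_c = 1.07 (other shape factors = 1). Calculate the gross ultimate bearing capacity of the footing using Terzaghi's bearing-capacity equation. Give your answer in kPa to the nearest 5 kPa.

q_ult ≈ 575 kPa

Effective surcharge at the founding depth q = γ·D_f = 18.3 × 1.9 = 34.77 kPa.
q_ult = c·N_c·s_c + q·N_q
     = 98 × 5.14 × 1.07 + 34.77 × 1
     = 538.98 + 34.77 = 573.75 kPa.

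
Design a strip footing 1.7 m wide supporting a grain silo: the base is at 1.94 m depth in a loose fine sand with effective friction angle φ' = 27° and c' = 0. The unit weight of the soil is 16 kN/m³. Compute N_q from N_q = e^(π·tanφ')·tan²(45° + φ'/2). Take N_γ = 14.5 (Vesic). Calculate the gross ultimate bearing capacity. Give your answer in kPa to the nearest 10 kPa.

tan27° = 0.5095, so N_q = e^(π×0.5095)·tan²(58.5°) = 4.957 × 2.663 = 13.2.
Effective surcharge at the founding depth q = γ·D_f = 16 × 1.94 = 31.04 kPa.
q_ult = q·N_q + 0.5·γ·B·N_γ
     = 31.04 × 13.199 + 0.5 × 16 × 1.7 × 14.5
     = 409.7 + 197.2 = 606.9 kPa.

q_ult ≈ 610 kPa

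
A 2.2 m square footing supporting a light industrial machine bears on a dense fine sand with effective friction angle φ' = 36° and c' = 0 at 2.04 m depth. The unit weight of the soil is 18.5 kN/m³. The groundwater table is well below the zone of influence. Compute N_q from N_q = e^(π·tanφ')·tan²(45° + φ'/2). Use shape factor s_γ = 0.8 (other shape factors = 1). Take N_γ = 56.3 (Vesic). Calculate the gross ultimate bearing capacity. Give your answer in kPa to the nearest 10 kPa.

tan36° = 0.7265, so N_q = e^(π×0.7265)·tan²(63°) = 9.801 × 3.852 = 37.75.
Overburden at base level: q = 18.5 × 2.04 = 37.74 kPa.
Surcharge term q·N_q = 37.74 × 37.752 = 1424.8 kPa; self-weight term 0.5·γ·B·N_γ·s_γ = 0.5 × 18.5 × 2.2 × 56.3 × 0.8 = 916.56 kPa.
q_ult = 1424.8 + 916.56 = 2341.3 kPa.

q_ult ≈ 2340 kPa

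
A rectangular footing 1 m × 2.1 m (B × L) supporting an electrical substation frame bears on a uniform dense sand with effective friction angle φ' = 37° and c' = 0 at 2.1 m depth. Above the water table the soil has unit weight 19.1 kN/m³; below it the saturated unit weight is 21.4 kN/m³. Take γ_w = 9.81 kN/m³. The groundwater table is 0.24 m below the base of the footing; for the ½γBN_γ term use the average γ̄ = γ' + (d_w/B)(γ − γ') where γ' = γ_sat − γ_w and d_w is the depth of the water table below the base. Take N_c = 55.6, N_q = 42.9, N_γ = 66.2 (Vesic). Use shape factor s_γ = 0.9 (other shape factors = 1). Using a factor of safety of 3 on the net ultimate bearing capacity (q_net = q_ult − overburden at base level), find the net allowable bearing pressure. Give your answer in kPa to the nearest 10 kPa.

q_all(net) ≈ 690 kPa

Effective surcharge at the founding depth q = γ·D_f = 19.1 × 2.1 = 40.11 kPa.
With d_w = 0.24 m < B, γ̄ = 11.59 + (0.24/1) × (19.1 − 11.59) = 13.392 kN/m³.
q_ult = q·N_q + 0.5·γ·B·N_γ·s_γ
     = 40.11 × 42.9 + 0.5 × 13.392 × 1 × 66.2 × 0.9
     = 1720.7 + 398.96 = 2119.7 kPa.
q_net = 2119.7 − 40.11 = 2079.6 kPa.
q_all(net) = 2079.6 / 3 = 693.19 kPa.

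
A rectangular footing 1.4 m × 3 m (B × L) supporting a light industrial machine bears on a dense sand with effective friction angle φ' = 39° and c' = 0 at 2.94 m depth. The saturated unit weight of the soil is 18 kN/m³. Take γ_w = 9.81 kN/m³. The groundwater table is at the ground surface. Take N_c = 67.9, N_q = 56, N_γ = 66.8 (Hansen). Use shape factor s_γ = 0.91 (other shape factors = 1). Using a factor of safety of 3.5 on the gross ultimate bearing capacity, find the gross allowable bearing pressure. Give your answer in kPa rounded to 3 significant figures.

With the water table at the surface the whole profile is submerged: γ' = 18 − 9.81 = 8.19 kN/m³, so q = γ'·D_f = 24.079 kPa; the same γ' applies in the ½γBN_γ term.
q_ult = q·N_q + 0.5·γ·B·N_γ·s_γ
     = 24.079 × 56 + 0.5 × 8.19 × 1.4 × 66.8 × 0.91
     = 1348.4 + 348.5 = 1696.9 kPa.
q_all = 1696.9 / 3.5 = 484.83 kPa.

q_all ≈ 485 kPa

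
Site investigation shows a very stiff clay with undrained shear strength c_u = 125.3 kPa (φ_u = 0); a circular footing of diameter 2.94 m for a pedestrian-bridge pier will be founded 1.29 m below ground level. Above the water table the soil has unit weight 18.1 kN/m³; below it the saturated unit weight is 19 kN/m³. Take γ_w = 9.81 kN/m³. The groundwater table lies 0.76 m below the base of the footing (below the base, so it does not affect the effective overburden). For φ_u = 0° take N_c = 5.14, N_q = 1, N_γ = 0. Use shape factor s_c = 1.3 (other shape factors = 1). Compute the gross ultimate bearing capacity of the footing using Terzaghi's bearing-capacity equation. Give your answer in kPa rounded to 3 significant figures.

q_ult ≈ 861 kPa

q = γ·D_f = 18.1 × 1.29 = 23.349 kPa.
c·N_c·s_c = 125.3 × 5.14 × 1.3 = 837.25 kPa
q·N_q = 23.349 × 1 = 23.349 kPa
q_ult = 837.25 + 23.349 = 860.6 kPa.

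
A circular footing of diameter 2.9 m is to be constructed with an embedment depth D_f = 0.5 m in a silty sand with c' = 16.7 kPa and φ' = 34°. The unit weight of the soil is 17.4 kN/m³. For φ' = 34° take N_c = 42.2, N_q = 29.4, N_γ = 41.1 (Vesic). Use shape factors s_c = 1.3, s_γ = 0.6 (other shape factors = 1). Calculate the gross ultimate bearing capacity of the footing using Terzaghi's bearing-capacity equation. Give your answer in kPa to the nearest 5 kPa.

q_ult ≈ 1795 kPa

Effective surcharge at the founding depth q = γ·D_f = 17.4 × 0.5 = 8.7 kPa.
q_ult = c·N_c·s_c + q·N_q + 0.5·γ·B·N_γ·s_γ
     = 16.7 × 42.2 × 1.3 + 8.7 × 29.4 + 0.5 × 17.4 × 2.9 × 41.1 × 0.6
     = 916.16 + 255.78 + 622.17 = 1794.1 kPa.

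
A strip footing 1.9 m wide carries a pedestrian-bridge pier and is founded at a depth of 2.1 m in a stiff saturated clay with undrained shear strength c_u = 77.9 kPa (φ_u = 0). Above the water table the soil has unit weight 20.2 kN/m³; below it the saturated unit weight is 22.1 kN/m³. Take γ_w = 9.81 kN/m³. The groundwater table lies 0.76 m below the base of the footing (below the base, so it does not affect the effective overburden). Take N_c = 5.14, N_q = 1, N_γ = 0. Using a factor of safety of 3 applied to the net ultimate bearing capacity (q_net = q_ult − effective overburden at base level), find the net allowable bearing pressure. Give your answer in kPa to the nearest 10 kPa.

q_all(net) ≈ 130 kPa

q = γ·D_f = 20.2 × 2.1 = 42.42 kPa.
c·N_c = 77.9 × 5.14 = 400.41 kPa
q·N_q = 42.42 × 1 = 42.42 kPa
q_ult = 400.41 + 42.42 = 442.83 kPa.
Net ultimate: q_net = 442.83 − 42.42 = 400.41 kPa.
q_all(net) = 400.41 / 3 = 133.47 kPa.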